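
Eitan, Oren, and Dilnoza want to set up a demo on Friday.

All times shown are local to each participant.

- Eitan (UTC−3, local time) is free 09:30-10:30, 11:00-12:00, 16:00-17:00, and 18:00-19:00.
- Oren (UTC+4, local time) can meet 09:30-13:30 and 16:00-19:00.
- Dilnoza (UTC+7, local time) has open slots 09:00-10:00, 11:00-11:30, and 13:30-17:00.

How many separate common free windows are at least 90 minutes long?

0

Eitan → UTC: 12:30–13:30, 14:00–15:00, 19:00–20:00, 21:00–22:00.
Oren → UTC: 05:30–09:30, 12:00–15:00.
Dilnoza → UTC: 02:00–03:00, 04:00–04:30, 06:30–10:00.
Eitan ∩ Oren: 12:30–13:30, 14:00–15:00.
Eitan ∩ Oren ∩ Dilnoza: (none).
Windows ≥ 90 min: (none).
That's 0 windows.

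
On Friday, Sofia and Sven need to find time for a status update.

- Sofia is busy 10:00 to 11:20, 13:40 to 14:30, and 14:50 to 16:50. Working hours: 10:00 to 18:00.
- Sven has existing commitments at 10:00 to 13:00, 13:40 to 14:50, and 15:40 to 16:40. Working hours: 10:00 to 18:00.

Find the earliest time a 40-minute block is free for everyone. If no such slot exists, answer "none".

13:00

Sofia free within 10:00–18:00: 11:20–13:40, 14:30–14:50, 16:50–18:00.
Sven free within 10:00–18:00: 13:00–13:40, 14:50–15:40, 16:40–18:00.
Sofia ∩ Sven: 13:00–13:40, 16:50–18:00.
Windows ≥ 40 min: 13:00–13:40, 16:50–18:00.
Earliest such window starts at 13:00.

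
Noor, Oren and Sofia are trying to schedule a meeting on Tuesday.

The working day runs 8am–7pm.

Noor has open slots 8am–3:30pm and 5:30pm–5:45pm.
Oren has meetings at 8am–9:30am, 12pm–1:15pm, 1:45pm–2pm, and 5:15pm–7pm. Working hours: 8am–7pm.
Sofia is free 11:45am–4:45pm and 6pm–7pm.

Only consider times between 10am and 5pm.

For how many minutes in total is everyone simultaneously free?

135 minutes

Oren free within 08:00–19:00: 09:30–12:00, 13:15–13:45, 14:00–17:15.
Noor ∩ Oren: 09:30–12:00, 13:15–13:45, 14:00–15:30.
Noor ∩ Oren ∩ Sofia: 11:45–12:00, 13:15–13:45, 14:00–15:30.
Restricted to 10:00–17:00: 11:45–12:00, 13:15–13:45, 14:00–15:30.
Total common minutes: 15 + 30 + 90 = 135.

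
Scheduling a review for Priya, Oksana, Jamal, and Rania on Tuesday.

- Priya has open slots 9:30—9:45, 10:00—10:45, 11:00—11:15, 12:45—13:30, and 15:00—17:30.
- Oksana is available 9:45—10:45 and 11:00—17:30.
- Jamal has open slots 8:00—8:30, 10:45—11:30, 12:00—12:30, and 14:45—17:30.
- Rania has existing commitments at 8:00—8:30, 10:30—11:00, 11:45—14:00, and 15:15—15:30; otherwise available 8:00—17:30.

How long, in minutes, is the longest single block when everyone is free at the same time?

Rania free within 08:00–17:30: 08:30–10:30, 11:00–11:45, 14:00–15:15, 15:30–17:30.
Priya ∩ Oksana: 10:00–10:45, 11:00–11:15, 12:45–13:30, 15:00–17:30.
Priya ∩ Oksana ∩ Jamal: 11:00–11:15, 15:00–17:30.
Priya ∩ Oksana ∩ Jamal ∩ Rania: 11:00–11:15, 15:00–15:15, 15:30–17:30.
Common window lengths: 15, 15, 120 min; longest is 120.

120 minutes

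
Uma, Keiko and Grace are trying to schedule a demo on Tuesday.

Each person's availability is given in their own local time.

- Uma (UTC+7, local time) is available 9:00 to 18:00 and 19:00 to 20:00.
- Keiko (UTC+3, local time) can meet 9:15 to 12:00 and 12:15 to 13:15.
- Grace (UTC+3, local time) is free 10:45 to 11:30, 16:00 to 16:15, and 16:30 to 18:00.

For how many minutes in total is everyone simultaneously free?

45 minutes

Uma → UTC: 02:00–11:00, 12:00–13:00.
Keiko → UTC: 06:15–09:00, 09:15–10:15.
Grace → UTC: 07:45–08:30, 13:00–13:15, 13:30–15:00.
Uma ∩ Keiko: 06:15–09:00, 09:15–10:15.
Uma ∩ Keiko ∩ Grace: 07:45–08:30.
Total common minutes: 45.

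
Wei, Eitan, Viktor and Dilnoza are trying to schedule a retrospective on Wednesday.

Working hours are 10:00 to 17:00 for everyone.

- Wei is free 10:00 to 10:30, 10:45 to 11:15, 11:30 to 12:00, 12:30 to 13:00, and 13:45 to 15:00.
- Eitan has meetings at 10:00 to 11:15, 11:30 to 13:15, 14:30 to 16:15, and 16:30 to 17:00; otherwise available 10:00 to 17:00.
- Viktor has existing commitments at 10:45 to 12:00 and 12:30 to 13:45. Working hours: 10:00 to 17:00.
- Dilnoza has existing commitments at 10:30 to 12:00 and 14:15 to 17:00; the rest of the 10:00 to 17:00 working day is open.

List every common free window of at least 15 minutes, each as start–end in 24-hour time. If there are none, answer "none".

13:45–14:15

Eitan free within 10:00–17:00: 11:15–11:30, 13:15–14:30, 16:15–16:30.
Viktor free within 10:00–17:00: 10:00–10:45, 12:00–12:30, 13:45–17:00.
Dilnoza free within 10:00–17:00: 10:00–10:30, 12:00–14:15.
Wei ∩ Eitan: 13:45–14:30.
Wei ∩ Eitan ∩ Viktor: 13:45–14:30.
Wei ∩ Eitan ∩ Viktor ∩ Dilnoza: 13:45–14:15.
Windows ≥ 15 min: 13:45–14:15.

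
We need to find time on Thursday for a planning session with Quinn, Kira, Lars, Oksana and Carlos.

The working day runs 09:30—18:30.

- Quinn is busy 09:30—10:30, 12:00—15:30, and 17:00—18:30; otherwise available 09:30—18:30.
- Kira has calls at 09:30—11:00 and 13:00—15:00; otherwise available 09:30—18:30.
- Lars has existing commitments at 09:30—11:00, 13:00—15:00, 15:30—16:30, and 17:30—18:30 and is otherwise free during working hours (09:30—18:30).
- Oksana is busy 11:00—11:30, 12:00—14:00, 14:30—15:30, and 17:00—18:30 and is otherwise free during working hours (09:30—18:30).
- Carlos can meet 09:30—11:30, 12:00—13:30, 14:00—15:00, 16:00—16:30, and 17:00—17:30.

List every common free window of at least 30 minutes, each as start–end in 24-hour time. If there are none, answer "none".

Quinn free within 09:30–18:30: 10:30–12:00, 15:30–17:00.
Kira free within 09:30–18:30: 11:00–13:00, 15:00–18:30.
Lars free within 09:30–18:30: 11:00–13:00, 15:00–15:30, 16:30–17:30.
Oksana free within 09:30–18:30: 09:30–11:00, 11:30–12:00, 14:00–14:30, 15:30–17:00.
Quinn ∩ Kira: 11:00–12:00, 15:30–17:00.
Quinn ∩ Kira ∩ Lars: 11:00–12:00, 16:30–17:00.
Quinn ∩ Kira ∩ Lars ∩ Oksana: 11:30–12:00, 16:30–17:00.
Quinn ∩ Kira ∩ Lars ∩ Oksana ∩ Carlos: (none).
Windows ≥ 30 min: (none).

none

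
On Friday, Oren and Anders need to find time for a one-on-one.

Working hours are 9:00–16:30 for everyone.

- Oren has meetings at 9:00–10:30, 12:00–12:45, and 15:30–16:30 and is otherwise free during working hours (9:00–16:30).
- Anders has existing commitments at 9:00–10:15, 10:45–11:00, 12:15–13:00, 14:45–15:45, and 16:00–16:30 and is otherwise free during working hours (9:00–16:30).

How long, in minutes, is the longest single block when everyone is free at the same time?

Oren free within 09:00–16:30: 10:30–12:00, 12:45–15:30.
Anders free within 09:00–16:30: 10:15–10:45, 11:00–12:15, 13:00–14:45, 15:45–16:00.
Oren ∩ Anders: 10:30–10:45, 11:00–12:00, 13:00–14:45.
Common window lengths: 15, 60, 105 min; longest is 105.

105 minutes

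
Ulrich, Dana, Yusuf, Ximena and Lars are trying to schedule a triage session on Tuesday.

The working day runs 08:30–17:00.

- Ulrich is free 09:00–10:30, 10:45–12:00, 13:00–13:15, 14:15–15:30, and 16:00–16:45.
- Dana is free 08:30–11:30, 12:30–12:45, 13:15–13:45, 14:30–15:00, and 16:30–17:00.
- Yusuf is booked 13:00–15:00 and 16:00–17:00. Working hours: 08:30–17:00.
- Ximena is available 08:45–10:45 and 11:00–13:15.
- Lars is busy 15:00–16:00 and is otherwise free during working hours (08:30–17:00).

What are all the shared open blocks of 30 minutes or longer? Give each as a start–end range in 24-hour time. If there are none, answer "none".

09:00–10:30, 11:00–11:30

Yusuf free within 08:30–17:00: 08:30–13:00, 15:00–16:00.
Lars free within 08:30–17:00: 08:30–15:00, 16:00–17:00.
Ulrich ∩ Dana: 09:00–10:30, 10:45–11:30, 14:30–15:00, 16:30–16:45.
Ulrich ∩ Dana ∩ Yusuf: 09:00–10:30, 10:45–11:30.
Ulrich ∩ Dana ∩ Yusuf ∩ Ximena: 09:00–10:30, 11:00–11:30.
Ulrich ∩ Dana ∩ Yusuf ∩ Ximena ∩ Lars: 09:00–10:30, 11:00–11:30.
Windows ≥ 30 min: 09:00–10:30, 11:00–11:30.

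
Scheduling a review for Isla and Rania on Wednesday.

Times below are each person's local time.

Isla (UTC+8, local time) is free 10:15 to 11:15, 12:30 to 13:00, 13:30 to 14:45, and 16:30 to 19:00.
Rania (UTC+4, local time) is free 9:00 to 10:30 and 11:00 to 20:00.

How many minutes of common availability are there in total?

Isla → UTC: 02:15–03:15, 04:30–05:00, 05:30–06:45, 08:30–11:00.
Rania → UTC: 05:00–06:30, 07:00–16:00.
Isla ∩ Rania: 05:30–06:30, 08:30–11:00.
Total common minutes: 60 + 150 = 210.

210 minutes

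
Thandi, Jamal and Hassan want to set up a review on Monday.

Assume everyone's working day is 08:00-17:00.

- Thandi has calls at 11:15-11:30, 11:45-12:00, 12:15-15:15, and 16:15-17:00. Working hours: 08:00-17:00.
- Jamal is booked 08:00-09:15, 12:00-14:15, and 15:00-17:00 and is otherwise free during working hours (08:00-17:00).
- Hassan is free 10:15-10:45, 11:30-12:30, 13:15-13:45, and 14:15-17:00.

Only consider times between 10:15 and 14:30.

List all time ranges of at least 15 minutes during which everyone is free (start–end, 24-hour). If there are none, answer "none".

10:15–10:45, 11:30–11:45

Thandi free within 08:00–17:00: 08:00–11:15, 11:30–11:45, 12:00–12:15, 15:15–16:15.
Jamal free within 08:00–17:00: 09:15–12:00, 14:15–15:00.
Thandi ∩ Jamal: 09:15–11:15, 11:30–11:45.
Thandi ∩ Jamal ∩ Hassan: 10:15–10:45, 11:30–11:45.
Restricted to 10:15–14:30: 10:15–10:45, 11:30–11:45.
Windows ≥ 15 min: 10:15–10:45, 11:30–11:45.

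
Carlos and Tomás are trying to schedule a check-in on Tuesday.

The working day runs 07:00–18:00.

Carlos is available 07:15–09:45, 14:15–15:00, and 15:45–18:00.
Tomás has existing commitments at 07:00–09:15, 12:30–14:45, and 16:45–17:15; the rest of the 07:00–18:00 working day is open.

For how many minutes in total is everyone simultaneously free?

Tomás free within 07:00–18:00: 09:15–12:30, 14:45–16:45, 17:15–18:00.
Carlos ∩ Tomás: 09:15–09:45, 14:45–15:00, 15:45–16:45, 17:15–18:00.
Total common minutes: 30 + 15 + 60 + 45 = 150.

150 minutes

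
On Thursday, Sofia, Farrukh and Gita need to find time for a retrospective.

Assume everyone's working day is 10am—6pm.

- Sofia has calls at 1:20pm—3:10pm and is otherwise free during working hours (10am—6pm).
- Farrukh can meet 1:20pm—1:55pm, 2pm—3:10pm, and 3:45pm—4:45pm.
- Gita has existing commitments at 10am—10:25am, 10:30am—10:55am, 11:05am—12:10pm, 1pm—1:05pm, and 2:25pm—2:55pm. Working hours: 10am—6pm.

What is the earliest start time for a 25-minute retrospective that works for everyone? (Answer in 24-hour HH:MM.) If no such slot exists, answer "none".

15:45

Sofia free within 10:00–18:00: 10:00–13:20, 15:10–18:00.
Gita free within 10:00–18:00: 10:25–10:30, 10:55–11:05, 12:10–13:00, 13:05–14:25, 14:55–18:00.
Sofia ∩ Farrukh: 15:45–16:45.
Sofia ∩ Farrukh ∩ Gita: 15:45–16:45.
Windows ≥ 25 min: 15:45–16:45.
Earliest such window starts at 15:45.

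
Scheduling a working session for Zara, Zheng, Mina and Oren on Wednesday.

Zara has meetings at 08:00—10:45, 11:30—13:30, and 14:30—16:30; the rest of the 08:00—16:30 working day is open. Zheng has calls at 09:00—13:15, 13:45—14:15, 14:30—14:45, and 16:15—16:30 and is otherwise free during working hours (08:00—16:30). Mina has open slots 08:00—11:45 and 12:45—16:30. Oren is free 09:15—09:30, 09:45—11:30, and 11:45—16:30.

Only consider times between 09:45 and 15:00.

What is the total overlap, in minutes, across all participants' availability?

Zara free within 08:00–16:30: 10:45–11:30, 13:30–14:30.
Zheng free within 08:00–16:30: 08:00–09:00, 13:15–13:45, 14:15–14:30, 14:45–16:15.
Zara ∩ Zheng: 13:30–13:45, 14:15–14:30.
Zara ∩ Zheng ∩ Mina: 13:30–13:45, 14:15–14:30.
Zara ∩ Zheng ∩ Mina ∩ Oren: 13:30–13:45, 14:15–14:30.
Restricted to 09:45–15:00: 13:30–13:45, 14:15–14:30.
Total common minutes: 15 + 15 = 30.

30 minutes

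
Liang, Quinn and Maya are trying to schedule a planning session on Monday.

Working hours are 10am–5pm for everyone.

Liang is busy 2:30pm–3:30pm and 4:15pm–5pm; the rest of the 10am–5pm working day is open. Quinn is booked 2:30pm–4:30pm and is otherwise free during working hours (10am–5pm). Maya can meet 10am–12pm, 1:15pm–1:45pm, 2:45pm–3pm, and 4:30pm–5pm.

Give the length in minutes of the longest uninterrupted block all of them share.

120 minutes

Liang free within 10:00–17:00: 10:00–14:30, 15:30–16:15.
Quinn free within 10:00–17:00: 10:00–14:30, 16:30–17:00.
Liang ∩ Quinn: 10:00–14:30.
Liang ∩ Quinn ∩ Maya: 10:00–12:00, 13:15–13:45.
Common window lengths: 120, 30 min; longest is 120.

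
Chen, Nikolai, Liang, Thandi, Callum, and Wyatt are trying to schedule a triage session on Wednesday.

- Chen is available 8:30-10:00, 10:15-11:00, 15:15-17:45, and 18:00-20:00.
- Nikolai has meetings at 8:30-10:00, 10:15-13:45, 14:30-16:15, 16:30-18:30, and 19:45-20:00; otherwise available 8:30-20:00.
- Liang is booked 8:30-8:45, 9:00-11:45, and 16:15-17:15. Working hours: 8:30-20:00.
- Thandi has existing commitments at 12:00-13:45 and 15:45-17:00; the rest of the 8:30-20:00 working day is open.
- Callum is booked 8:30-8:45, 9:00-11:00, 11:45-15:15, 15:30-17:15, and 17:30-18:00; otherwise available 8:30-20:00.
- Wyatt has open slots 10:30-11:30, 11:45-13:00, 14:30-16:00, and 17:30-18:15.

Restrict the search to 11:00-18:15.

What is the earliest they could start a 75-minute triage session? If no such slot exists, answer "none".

none

Nikolai free within 08:30–20:00: 10:00–10:15, 13:45–14:30, 16:15–16:30, 18:30–19:45.
Liang free within 08:30–20:00: 08:45–09:00, 11:45–16:15, 17:15–20:00.
Thandi free within 08:30–20:00: 08:30–12:00, 13:45–15:45, 17:00–20:00.
Callum free within 08:30–20:00: 08:45–09:00, 11:00–11:45, 15:15–15:30, 17:15–17:30, 18:00–20:00.
Chen ∩ Nikolai: 16:15–16:30, 18:30–19:45.
Chen ∩ Nikolai ∩ Liang: 18:30–19:45.
Chen ∩ Nikolai ∩ Liang ∩ Thandi: 18:30–19:45.
Chen ∩ Nikolai ∩ Liang ∩ Thandi ∩ Callum: 18:30–19:45.
Chen ∩ Nikolai ∩ Liang ∩ Thandi ∩ Callum ∩ Wyatt: (none).
Restricted to 11:00–18:15: (none).
Windows ≥ 75 min: (none).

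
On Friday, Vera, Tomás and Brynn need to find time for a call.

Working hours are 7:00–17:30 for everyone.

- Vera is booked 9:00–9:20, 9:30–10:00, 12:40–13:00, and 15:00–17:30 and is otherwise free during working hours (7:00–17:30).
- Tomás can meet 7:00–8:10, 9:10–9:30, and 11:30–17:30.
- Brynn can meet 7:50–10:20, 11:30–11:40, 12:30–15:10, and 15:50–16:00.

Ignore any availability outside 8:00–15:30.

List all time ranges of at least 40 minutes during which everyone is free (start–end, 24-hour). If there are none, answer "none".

13:00–15:00

Vera free within 07:00–17:30: 07:00–09:00, 09:20–09:30, 10:00–12:40, 13:00–15:00.
Vera ∩ Tomás: 07:00–08:10, 09:20–09:30, 11:30–12:40, 13:00–15:00.
Vera ∩ Tomás ∩ Brynn: 07:50–08:10, 09:20–09:30, 11:30–11:40, 12:30–12:40, 13:00–15:00.
Restricted to 08:00–15:30: 08:00–08:10, 09:20–09:30, 11:30–11:40, 12:30–12:40, 13:00–15:00.
Windows ≥ 40 min: 13:00–15:00.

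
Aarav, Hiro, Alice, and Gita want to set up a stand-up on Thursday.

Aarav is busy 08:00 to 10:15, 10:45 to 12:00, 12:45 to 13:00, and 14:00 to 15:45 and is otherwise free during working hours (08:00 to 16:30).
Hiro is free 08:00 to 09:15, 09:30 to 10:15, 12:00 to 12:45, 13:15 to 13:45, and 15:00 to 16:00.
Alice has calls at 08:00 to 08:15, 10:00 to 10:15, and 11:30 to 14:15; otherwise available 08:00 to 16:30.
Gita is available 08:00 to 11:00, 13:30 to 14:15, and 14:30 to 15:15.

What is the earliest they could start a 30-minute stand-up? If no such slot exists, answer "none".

none

Aarav free within 08:00–16:30: 10:15–10:45, 12:00–12:45, 13:00–14:00, 15:45–16:30.
Alice free within 08:00–16:30: 08:15–10:00, 10:15–11:30, 14:15–16:30.
Aarav ∩ Hiro: 12:00–12:45, 13:15–13:45, 15:45–16:00.
Aarav ∩ Hiro ∩ Alice: 15:45–16:00.
Aarav ∩ Hiro ∩ Alice ∩ Gita: (none).
Windows ≥ 30 min: (none).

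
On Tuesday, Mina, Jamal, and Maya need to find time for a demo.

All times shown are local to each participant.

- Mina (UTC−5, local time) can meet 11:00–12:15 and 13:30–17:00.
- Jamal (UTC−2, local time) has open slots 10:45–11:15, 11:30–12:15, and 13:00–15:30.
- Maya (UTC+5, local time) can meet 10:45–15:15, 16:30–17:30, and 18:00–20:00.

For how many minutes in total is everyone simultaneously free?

Mina → UTC: 16:00–17:15, 18:30–22:00.
Jamal → UTC: 12:45–13:15, 13:30–14:15, 15:00–17:30.
Maya → UTC: 05:45–10:15, 11:30–12:30, 13:00–15:00.
Mina ∩ Jamal: 16:00–17:15.
Mina ∩ Jamal ∩ Maya: (none).
Total common minutes: 0.

0 minutes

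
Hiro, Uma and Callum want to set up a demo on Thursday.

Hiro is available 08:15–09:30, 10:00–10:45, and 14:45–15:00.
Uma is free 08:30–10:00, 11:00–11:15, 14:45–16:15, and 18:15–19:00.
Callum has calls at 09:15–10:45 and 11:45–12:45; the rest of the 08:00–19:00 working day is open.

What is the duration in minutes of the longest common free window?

Callum free within 08:00–19:00: 08:00–09:15, 10:45–11:45, 12:45–19:00.
Hiro ∩ Uma: 08:30–09:30, 14:45–15:00.
Hiro ∩ Uma ∩ Callum: 08:30–09:15, 14:45–15:00.
Common window lengths: 45, 15 min; longest is 45.

45 minutes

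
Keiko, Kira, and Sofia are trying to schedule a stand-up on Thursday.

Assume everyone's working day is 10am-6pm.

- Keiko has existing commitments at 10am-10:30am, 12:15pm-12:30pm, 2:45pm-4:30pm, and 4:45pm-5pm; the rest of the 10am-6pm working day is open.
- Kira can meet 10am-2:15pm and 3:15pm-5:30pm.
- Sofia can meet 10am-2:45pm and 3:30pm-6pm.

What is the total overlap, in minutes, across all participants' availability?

Keiko free within 10:00–18:00: 10:30–12:15, 12:30–14:45, 16:30–16:45, 17:00–18:00.
Keiko ∩ Kira: 10:30–12:15, 12:30–14:15, 16:30–16:45, 17:00–17:30.
Keiko ∩ Kira ∩ Sofia: 10:30–12:15, 12:30–14:15, 16:30–16:45, 17:00–17:30.
Total common minutes: 105 + 105 + 15 + 30 = 255.

255 minutes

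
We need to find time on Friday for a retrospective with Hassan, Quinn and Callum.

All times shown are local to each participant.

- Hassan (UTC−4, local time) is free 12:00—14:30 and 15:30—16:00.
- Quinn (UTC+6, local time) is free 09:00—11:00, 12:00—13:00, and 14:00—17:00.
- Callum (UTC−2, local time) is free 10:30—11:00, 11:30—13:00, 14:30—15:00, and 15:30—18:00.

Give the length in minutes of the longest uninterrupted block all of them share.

Hassan → UTC: 16:00–18:30, 19:30–20:00.
Quinn → UTC: 03:00–05:00, 06:00–07:00, 08:00–11:00.
Callum → UTC: 12:30–13:00, 13:30–15:00, 16:30–17:00, 17:30–20:00.
Hassan ∩ Quinn: (none).
Hassan ∩ Quinn ∩ Callum: (none).
No common window.

0 minutes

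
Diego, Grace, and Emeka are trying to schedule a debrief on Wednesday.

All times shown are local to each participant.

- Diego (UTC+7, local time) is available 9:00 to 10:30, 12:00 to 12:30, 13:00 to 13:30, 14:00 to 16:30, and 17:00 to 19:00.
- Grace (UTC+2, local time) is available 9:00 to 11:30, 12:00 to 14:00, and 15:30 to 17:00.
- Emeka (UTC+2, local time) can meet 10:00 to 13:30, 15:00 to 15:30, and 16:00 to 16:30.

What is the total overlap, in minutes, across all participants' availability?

180 minutes

Diego → UTC: 02:00–03:30, 05:00–05:30, 06:00–06:30, 07:00–09:30, 10:00–12:00.
Grace → UTC: 07:00–09:30, 10:00–12:00, 13:30–15:00.
Emeka → UTC: 08:00–11:30, 13:00–13:30, 14:00–14:30.
Diego ∩ Grace: 07:00–09:30, 10:00–12:00.
Diego ∩ Grace ∩ Emeka: 08:00–09:30, 10:00–11:30.
Total common minutes: 90 + 90 = 180.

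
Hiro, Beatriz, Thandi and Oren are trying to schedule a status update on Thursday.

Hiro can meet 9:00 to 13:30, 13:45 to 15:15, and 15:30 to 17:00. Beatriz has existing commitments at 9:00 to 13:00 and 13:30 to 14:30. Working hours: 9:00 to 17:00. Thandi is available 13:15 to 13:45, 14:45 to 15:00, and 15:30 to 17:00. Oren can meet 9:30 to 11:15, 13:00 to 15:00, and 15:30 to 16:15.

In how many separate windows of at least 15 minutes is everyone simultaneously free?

3

Beatriz free within 09:00–17:00: 13:00–13:30, 14:30–17:00.
Hiro ∩ Beatriz: 13:00–13:30, 14:30–15:15, 15:30–17:00.
Hiro ∩ Beatriz ∩ Thandi: 13:15–13:30, 14:45–15:00, 15:30–17:00.
Hiro ∩ Beatriz ∩ Thandi ∩ Oren: 13:15–13:30, 14:45–15:00, 15:30–16:15.
Windows ≥ 15 min: 13:15–13:30, 14:45–15:00, 15:30–16:15.
That's 3 windows.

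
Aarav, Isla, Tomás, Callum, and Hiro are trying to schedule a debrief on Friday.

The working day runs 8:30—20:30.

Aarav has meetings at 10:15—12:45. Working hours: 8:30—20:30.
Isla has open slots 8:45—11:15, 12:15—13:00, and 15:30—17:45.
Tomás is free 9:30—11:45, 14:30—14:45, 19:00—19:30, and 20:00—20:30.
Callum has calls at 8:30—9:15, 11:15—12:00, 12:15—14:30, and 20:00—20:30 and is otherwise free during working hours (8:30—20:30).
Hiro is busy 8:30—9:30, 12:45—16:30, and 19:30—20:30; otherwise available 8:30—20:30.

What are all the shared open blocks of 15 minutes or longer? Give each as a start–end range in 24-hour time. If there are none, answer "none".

09:30–10:15

Aarav free within 08:30–20:30: 08:30–10:15, 12:45–20:30.
Callum free within 08:30–20:30: 09:15–11:15, 12:00–12:15, 14:30–20:00.
Hiro free within 08:30–20:30: 09:30–12:45, 16:30–19:30.
Aarav ∩ Isla: 08:45–10:15, 12:45–13:00, 15:30–17:45.
Aarav ∩ Isla ∩ Tomás: 09:30–10:15.
Aarav ∩ Isla ∩ Tomás ∩ Callum: 09:30–10:15.
Aarav ∩ Isla ∩ Tomás ∩ Callum ∩ Hiro: 09:30–10:15.
Windows ≥ 15 min: 09:30–10:15.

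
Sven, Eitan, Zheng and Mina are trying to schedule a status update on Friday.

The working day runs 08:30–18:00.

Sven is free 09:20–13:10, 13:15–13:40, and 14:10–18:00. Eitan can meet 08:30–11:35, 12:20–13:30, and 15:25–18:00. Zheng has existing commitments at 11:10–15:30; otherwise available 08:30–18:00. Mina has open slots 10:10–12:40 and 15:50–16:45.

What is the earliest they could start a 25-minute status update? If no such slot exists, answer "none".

Zheng free within 08:30–18:00: 08:30–11:10, 15:30–18:00.
Sven ∩ Eitan: 09:20–11:35, 12:20–13:10, 13:15–13:30, 15:25–18:00.
Sven ∩ Eitan ∩ Zheng: 09:20–11:10, 15:30–18:00.
Sven ∩ Eitan ∩ Zheng ∩ Mina: 10:10–11:10, 15:50–16:45.
Windows ≥ 25 min: 10:10–11:10, 15:50–16:45.
Earliest such window starts at 10:10.

10:10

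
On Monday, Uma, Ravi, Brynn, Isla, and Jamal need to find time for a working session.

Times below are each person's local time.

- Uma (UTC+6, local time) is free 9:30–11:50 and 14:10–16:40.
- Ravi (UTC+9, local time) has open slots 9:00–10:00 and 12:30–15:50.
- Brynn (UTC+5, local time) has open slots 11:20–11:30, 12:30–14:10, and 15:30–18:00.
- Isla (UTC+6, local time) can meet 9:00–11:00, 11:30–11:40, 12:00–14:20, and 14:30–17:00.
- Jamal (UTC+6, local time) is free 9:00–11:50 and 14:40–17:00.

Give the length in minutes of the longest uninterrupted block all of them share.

0 minutes

Uma → UTC: 03:30–05:50, 08:10–10:40.
Ravi → UTC: 00:00–01:00, 03:30–06:50.
Brynn → UTC: 06:20–06:30, 07:30–09:10, 10:30–13:00.
Isla → UTC: 03:00–05:00, 05:30–05:40, 06:00–08:20, 08:30–11:00.
Jamal → UTC: 03:00–05:50, 08:40–11:00.
Uma ∩ Ravi: 03:30–05:50.
Uma ∩ Ravi ∩ Brynn: (none).
Uma ∩ Ravi ∩ Brynn ∩ Isla: (none).
Uma ∩ Ravi ∩ Brynn ∩ Isla ∩ Jamal: (none).
No common window.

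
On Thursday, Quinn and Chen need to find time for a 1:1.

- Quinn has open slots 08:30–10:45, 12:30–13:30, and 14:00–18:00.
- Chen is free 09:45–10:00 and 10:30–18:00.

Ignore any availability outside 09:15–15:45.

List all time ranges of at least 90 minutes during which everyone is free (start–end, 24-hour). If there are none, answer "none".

14:00–15:45

Quinn ∩ Chen: 09:45–10:00, 10:30–10:45, 12:30–13:30, 14:00–18:00.
Restricted to 09:15–15:45: 09:45–10:00, 10:30–10:45, 12:30–13:30, 14:00–15:45.
Windows ≥ 90 min: 14:00–15:45.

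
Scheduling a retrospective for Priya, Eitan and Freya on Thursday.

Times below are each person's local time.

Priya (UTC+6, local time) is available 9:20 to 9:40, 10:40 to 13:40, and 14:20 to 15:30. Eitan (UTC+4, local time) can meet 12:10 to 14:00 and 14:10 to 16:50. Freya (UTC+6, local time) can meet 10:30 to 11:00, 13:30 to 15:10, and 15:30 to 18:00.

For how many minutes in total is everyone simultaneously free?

50 minutes

Priya → UTC: 03:20–03:40, 04:40–07:40, 08:20–09:30.
Eitan → UTC: 08:10–10:00, 10:10–12:50.
Freya → UTC: 04:30–05:00, 07:30–09:10, 09:30–12:00.
Priya ∩ Eitan: 08:20–09:30.
Priya ∩ Eitan ∩ Freya: 08:20–09:10.
Total common minutes: 50.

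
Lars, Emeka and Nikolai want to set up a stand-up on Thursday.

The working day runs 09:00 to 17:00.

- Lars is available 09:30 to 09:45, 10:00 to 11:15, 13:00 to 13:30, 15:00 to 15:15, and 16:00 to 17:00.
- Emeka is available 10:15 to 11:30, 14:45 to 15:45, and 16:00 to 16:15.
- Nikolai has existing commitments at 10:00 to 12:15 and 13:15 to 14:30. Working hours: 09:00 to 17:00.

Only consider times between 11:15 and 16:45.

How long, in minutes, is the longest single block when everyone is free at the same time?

15 minutes

Nikolai free within 09:00–17:00: 09:00–10:00, 12:15–13:15, 14:30–17:00.
Lars ∩ Emeka: 10:15–11:15, 15:00–15:15, 16:00–16:15.
Lars ∩ Emeka ∩ Nikolai: 15:00–15:15, 16:00–16:15.
Restricted to 11:15–16:45: 15:00–15:15, 16:00–16:15.
Common window lengths: 15, 15 min; longest is 15.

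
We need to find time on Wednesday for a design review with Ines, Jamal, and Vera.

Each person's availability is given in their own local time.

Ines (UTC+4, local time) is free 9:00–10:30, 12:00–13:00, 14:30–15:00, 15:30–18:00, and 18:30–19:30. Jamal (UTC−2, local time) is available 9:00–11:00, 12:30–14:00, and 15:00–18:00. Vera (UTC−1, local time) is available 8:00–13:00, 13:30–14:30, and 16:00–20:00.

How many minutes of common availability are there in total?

Ines → UTC: 05:00–06:30, 08:00–09:00, 10:30–11:00, 11:30–14:00, 14:30–15:30.
Jamal → UTC: 11:00–13:00, 14:30–16:00, 17:00–20:00.
Vera → UTC: 09:00–14:00, 14:30–15:30, 17:00–21:00.
Ines ∩ Jamal: 11:30–13:00, 14:30–15:30.
Ines ∩ Jamal ∩ Vera: 11:30–13:00, 14:30–15:30.
Total common minutes: 90 + 60 = 150.

150 minutes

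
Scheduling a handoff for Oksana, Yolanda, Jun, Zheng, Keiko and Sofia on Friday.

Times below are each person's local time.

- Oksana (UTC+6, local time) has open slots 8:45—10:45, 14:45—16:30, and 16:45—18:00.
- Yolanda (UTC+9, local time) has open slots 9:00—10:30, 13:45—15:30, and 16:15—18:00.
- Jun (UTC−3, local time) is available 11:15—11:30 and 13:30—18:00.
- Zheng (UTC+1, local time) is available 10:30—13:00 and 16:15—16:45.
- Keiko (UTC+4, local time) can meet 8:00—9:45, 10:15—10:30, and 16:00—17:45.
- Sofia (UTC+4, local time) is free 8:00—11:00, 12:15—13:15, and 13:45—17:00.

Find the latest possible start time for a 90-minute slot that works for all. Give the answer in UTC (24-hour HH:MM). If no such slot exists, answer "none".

Oksana → UTC: 02:45–04:45, 08:45–10:30, 10:45–12:00.
Yolanda → UTC: 00:00–01:30, 04:45–06:30, 07:15–09:00.
Jun → UTC: 14:15–14:30, 16:30–21:00.
Zheng → UTC: 09:30–12:00, 15:15–15:45.
Keiko → UTC: 04:00–05:45, 06:15–06:30, 12:00–13:45.
Sofia → UTC: 04:00–07:00, 08:15–09:15, 09:45–13:00.
Oksana ∩ Yolanda: 08:45–09:00.
Oksana ∩ Yolanda ∩ Jun: (none).
Oksana ∩ Yolanda ∩ Jun ∩ Zheng: (none).
Oksana ∩ Yolanda ∩ Jun ∩ Zheng ∩ Keiko: (none).
Oksana ∩ Yolanda ∩ Jun ∩ Zheng ∩ Keiko ∩ Sofia: (none).
Windows ≥ 90 min: (none).

none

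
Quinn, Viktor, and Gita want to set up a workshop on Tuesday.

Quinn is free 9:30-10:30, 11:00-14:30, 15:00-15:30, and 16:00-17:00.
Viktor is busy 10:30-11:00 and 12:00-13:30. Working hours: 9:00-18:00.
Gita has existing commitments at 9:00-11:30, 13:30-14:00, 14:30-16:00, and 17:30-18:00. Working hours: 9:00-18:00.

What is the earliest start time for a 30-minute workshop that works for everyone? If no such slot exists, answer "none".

11:30

Viktor free within 09:00–18:00: 09:00–10:30, 11:00–12:00, 13:30–18:00.
Gita free within 09:00–18:00: 11:30–13:30, 14:00–14:30, 16:00–17:30.
Quinn ∩ Viktor: 09:30–10:30, 11:00–12:00, 13:30–14:30, 15:00–15:30, 16:00–17:00.
Quinn ∩ Viktor ∩ Gita: 11:30–12:00, 14:00–14:30, 16:00–17:00.
Windows ≥ 30 min: 11:30–12:00, 14:00–14:30, 16:00–17:00.
Earliest such window starts at 11:30.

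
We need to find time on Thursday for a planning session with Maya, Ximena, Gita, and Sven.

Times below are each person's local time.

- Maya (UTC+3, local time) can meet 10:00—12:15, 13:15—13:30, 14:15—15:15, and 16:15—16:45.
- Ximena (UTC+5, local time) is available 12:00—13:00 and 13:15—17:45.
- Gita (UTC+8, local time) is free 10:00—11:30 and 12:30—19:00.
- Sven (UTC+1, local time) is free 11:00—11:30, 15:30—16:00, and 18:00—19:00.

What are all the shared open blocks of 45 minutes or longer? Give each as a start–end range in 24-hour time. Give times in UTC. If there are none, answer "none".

none

Maya → UTC: 07:00–09:15, 10:15–10:30, 11:15–12:15, 13:15–13:45.
Ximena → UTC: 07:00–08:00, 08:15–12:45.
Gita → UTC: 02:00–03:30, 04:30–11:00.
Sven → UTC: 10:00–10:30, 14:30–15:00, 17:00–18:00.
Maya ∩ Ximena: 07:00–08:00, 08:15–09:15, 10:15–10:30, 11:15–12:15.
Maya ∩ Ximena ∩ Gita: 07:00–08:00, 08:15–09:15, 10:15–10:30.
Maya ∩ Ximena ∩ Gita ∩ Sven: 10:15–10:30.
Windows ≥ 45 min: (none).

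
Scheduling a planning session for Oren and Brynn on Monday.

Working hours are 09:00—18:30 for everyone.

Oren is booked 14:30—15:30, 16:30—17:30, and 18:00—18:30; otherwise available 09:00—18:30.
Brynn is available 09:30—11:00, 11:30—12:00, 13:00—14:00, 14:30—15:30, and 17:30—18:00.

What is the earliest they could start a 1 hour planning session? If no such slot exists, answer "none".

Oren free within 09:00–18:30: 09:00–14:30, 15:30–16:30, 17:30–18:00.
Oren ∩ Brynn: 09:30–11:00, 11:30–12:00, 13:00–14:00, 17:30–18:00.
Windows ≥ 60 min: 09:30–11:00, 13:00–14:00.
Earliest such window starts at 09:30.

09:30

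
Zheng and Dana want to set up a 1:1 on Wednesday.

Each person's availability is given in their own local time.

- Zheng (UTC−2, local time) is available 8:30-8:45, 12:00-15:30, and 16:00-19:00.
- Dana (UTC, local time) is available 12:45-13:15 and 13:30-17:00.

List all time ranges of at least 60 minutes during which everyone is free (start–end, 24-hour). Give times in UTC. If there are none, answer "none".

14:00–17:00

Zheng → UTC: 10:30–10:45, 14:00–17:30, 18:00–21:00.
Dana → UTC: 12:45–13:15, 13:30–17:00.
Zheng ∩ Dana: 14:00–17:00.
Windows ≥ 60 min: 14:00–17:00.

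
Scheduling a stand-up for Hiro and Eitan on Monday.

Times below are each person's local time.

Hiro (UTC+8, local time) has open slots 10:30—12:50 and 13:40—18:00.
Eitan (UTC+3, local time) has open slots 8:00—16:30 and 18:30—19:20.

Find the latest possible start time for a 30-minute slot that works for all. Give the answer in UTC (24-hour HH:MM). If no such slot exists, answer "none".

09:30

Hiro → UTC: 02:30–04:50, 05:40–10:00.
Eitan → UTC: 05:00–13:30, 15:30–16:20.
Hiro ∩ Eitan: 05:40–10:00.
Windows ≥ 30 min: 05:40–10:00.
Latest start in the last window 05:40–10:00 is 10:00 − 30 min = 09:30.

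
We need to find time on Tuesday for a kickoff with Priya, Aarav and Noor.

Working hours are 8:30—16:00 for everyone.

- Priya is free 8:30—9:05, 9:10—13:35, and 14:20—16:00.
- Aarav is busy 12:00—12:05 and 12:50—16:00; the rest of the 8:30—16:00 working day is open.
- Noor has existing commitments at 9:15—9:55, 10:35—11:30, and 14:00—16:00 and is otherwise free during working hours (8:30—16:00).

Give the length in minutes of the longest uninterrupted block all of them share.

45 minutes

Aarav free within 08:30–16:00: 08:30–12:00, 12:05–12:50.
Noor free within 08:30–16:00: 08:30–09:15, 09:55–10:35, 11:30–14:00.
Priya ∩ Aarav: 08:30–09:05, 09:10–12:00, 12:05–12:50.
Priya ∩ Aarav ∩ Noor: 08:30–09:05, 09:10–09:15, 09:55–10:35, 11:30–12:00, 12:05–12:50.
Common window lengths: 35, 5, 40, 30, 45 min; longest is 45.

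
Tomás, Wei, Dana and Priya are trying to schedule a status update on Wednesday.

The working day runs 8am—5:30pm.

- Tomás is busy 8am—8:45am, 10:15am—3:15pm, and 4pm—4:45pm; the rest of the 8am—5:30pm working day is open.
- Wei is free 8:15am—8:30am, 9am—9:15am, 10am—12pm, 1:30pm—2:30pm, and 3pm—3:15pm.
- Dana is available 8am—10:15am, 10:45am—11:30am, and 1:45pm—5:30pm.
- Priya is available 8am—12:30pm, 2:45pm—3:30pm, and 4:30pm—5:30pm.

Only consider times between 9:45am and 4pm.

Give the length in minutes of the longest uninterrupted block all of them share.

Tomás free within 08:00–17:30: 08:45–10:15, 15:15–16:00, 16:45–17:30.
Tomás ∩ Wei: 09:00–09:15, 10:00–10:15.
Tomás ∩ Wei ∩ Dana: 09:00–09:15, 10:00–10:15.
Tomás ∩ Wei ∩ Dana ∩ Priya: 09:00–09:15, 10:00–10:15.
Restricted to 09:45–16:00: 10:00–10:15.
Single common window of 15 minutes.

15 minutes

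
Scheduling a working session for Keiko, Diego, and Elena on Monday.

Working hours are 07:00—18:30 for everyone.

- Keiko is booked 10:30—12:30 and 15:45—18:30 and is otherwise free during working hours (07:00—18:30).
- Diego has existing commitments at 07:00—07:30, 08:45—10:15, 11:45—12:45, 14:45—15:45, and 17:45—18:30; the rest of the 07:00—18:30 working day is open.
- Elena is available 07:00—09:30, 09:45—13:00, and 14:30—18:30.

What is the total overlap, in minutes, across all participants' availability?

120 minutes

Keiko free within 07:00–18:30: 07:00–10:30, 12:30–15:45.
Diego free within 07:00–18:30: 07:30–08:45, 10:15–11:45, 12:45–14:45, 15:45–17:45.
Keiko ∩ Diego: 07:30–08:45, 10:15–10:30, 12:45–14:45.
Keiko ∩ Diego ∩ Elena: 07:30–08:45, 10:15–10:30, 12:45–13:00, 14:30–14:45.
Total common minutes: 75 + 15 + 15 + 15 = 120.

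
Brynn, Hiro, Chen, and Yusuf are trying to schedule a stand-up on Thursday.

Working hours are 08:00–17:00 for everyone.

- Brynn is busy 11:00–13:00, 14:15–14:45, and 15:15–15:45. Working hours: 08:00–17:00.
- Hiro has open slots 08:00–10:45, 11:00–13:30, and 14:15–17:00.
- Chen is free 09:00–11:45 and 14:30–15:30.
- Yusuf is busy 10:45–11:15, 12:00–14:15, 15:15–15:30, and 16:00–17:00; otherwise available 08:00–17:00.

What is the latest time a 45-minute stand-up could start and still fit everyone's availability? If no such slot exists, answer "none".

Brynn free within 08:00–17:00: 08:00–11:00, 13:00–14:15, 14:45–15:15, 15:45–17:00.
Yusuf free within 08:00–17:00: 08:00–10:45, 11:15–12:00, 14:15–15:15, 15:30–16:00.
Brynn ∩ Hiro: 08:00–10:45, 13:00–13:30, 14:45–15:15, 15:45–17:00.
Brynn ∩ Hiro ∩ Chen: 09:00–10:45, 14:45–15:15.
Brynn ∩ Hiro ∩ Chen ∩ Yusuf: 09:00–10:45, 14:45–15:15.
Windows ≥ 45 min: 09:00–10:45.
Latest start in the last window 09:00–10:45 is 10:45 − 45 min = 10:00.

10:00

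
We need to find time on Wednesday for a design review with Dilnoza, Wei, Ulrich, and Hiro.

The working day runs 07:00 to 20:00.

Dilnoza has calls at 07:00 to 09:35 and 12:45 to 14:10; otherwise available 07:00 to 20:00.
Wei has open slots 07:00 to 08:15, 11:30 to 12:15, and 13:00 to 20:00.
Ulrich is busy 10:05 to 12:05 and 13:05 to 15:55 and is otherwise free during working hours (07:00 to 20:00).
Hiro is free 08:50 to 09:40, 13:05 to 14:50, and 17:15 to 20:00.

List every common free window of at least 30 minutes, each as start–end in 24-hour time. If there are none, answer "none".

17:15–20:00

Dilnoza free within 07:00–20:00: 09:35–12:45, 14:10–20:00.
Ulrich free within 07:00–20:00: 07:00–10:05, 12:05–13:05, 15:55–20:00.
Dilnoza ∩ Wei: 11:30–12:15, 14:10–20:00.
Dilnoza ∩ Wei ∩ Ulrich: 12:05–12:15, 15:55–20:00.
Dilnoza ∩ Wei ∩ Ulrich ∩ Hiro: 17:15–20:00.
Windows ≥ 30 min: 17:15–20:00.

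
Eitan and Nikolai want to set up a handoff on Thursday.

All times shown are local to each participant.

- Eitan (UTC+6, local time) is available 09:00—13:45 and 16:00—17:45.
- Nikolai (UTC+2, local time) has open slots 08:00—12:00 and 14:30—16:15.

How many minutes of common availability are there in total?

105 minutes

Eitan → UTC: 03:00–07:45, 10:00–11:45.
Nikolai → UTC: 06:00–10:00, 12:30–14:15.
Eitan ∩ Nikolai: 06:00–07:45.
Total common minutes: 105.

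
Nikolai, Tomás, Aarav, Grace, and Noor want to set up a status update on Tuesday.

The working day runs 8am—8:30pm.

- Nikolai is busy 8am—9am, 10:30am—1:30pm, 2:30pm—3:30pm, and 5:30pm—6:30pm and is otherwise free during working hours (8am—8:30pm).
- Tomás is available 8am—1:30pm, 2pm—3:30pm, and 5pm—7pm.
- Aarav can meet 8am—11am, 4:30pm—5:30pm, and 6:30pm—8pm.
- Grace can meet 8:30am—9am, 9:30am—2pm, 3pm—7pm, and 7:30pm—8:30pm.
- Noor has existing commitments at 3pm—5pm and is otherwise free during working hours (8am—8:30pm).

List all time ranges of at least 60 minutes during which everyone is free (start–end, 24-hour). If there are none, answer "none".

09:30–10:30

Nikolai free within 08:00–20:30: 09:00–10:30, 13:30–14:30, 15:30–17:30, 18:30–20:30.
Noor free within 08:00–20:30: 08:00–15:00, 17:00–20:30.
Nikolai ∩ Tomás: 09:00–10:30, 14:00–14:30, 17:00–17:30, 18:30–19:00.
Nikolai ∩ Tomás ∩ Aarav: 09:00–10:30, 17:00–17:30, 18:30–19:00.
Nikolai ∩ Tomás ∩ Aarav ∩ Grace: 09:30–10:30, 17:00–17:30, 18:30–19:00.
Nikolai ∩ Tomás ∩ Aarav ∩ Grace ∩ Noor: 09:30–10:30, 17:00–17:30, 18:30–19:00.
Windows ≥ 60 min: 09:30–10:30.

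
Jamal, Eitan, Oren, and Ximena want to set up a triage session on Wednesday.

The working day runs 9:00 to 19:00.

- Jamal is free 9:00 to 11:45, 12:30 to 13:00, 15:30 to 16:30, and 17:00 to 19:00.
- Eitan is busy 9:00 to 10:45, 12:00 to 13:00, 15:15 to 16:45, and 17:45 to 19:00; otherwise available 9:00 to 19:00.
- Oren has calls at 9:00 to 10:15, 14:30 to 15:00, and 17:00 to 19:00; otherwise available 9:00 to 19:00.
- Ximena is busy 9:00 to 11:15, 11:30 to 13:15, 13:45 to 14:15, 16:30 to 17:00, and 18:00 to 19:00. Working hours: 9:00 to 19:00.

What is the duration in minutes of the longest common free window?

Eitan free within 09:00–19:00: 10:45–12:00, 13:00–15:15, 16:45–17:45.
Oren free within 09:00–19:00: 10:15–14:30, 15:00–17:00.
Ximena free within 09:00–19:00: 11:15–11:30, 13:15–13:45, 14:15–16:30, 17:00–18:00.
Jamal ∩ Eitan: 10:45–11:45, 17:00–17:45.
Jamal ∩ Eitan ∩ Oren: 10:45–11:45.
Jamal ∩ Eitan ∩ Oren ∩ Ximena: 11:15–11:30.
Single common window of 15 minutes.

15 minutes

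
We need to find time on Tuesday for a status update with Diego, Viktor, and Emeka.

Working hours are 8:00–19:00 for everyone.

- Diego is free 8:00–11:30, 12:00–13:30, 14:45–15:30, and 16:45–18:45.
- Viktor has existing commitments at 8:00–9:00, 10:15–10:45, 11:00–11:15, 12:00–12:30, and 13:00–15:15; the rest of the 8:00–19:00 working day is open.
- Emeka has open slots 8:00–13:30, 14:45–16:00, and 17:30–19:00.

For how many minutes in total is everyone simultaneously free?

225 minutes

Viktor free within 08:00–19:00: 09:00–10:15, 10:45–11:00, 11:15–12:00, 12:30–13:00, 15:15–19:00.
Diego ∩ Viktor: 09:00–10:15, 10:45–11:00, 11:15–11:30, 12:30–13:00, 15:15–15:30, 16:45–18:45.
Diego ∩ Viktor ∩ Emeka: 09:00–10:15, 10:45–11:00, 11:15–11:30, 12:30–13:00, 15:15–15:30, 17:30–18:45.
Total common minutes: 75 + 15 + 15 + 30 + 15 + 75 = 225.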